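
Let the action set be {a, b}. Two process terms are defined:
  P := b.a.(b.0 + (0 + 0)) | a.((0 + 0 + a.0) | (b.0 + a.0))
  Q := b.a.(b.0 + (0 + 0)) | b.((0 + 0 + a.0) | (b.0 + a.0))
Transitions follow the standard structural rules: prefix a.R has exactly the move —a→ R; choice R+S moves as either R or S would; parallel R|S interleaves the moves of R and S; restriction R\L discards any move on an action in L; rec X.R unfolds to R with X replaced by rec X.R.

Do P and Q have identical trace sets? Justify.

Reachable graph of P (20 states):
  m0 = b.a.(b.0 + (0 + 0)) | a.((0 + 0 + a.0) | (b.0 + a.0)) ⊢ --a--▸ m1, --b--▸ m2
  m1 = b.a.(b.0 + (0 + 0)) | ((0 + 0 + a.0) | (b.0 + a.0)) ⊢ --a--▸ m3, --a--▸ m4, --b--▸ m3, --b--▸ m5
  m2 = a.(b.0 + (0 + 0)) | a.((0 + 0 + a.0) | (b.0 + a.0)) ⊢ --a--▸ m5, --a--▸ m6
  m3 = b.a.(b.0 + (0 + 0)) | ((0 + 0 + a.0) | 0) ⊢ --a--▸ m7, --b--▸ m8
  m4 = b.a.(b.0 + (0 + 0)) | (0 | (b.0 + a.0)) ⊢ --a--▸ m7, --b--▸ m7, --b--▸ m9
  m5 = a.(b.0 + (0 + 0)) | ((0 + 0 + a.0) | (b.0 + a.0)) ⊢ --a--▸ m10, --a--▸ m8, --a--▸ m9, --b--▸ m8
  m6 = (b.0 + (0 + 0)) | a.((0 + 0 + a.0) | (b.0 + a.0)) ⊢ --a--▸ m10, --b--▸ m11
  m7 = b.a.(b.0 + (0 + 0)) | (0 | 0) ⊢ --b--▸ m12
  m8 = a.(b.0 + (0 + 0)) | ((0 + 0 + a.0) | 0) ⊢ --a--▸ m12, --a--▸ m13
  m9 = a.(b.0 + (0 + 0)) | (0 | (b.0 + a.0)) ⊢ --a--▸ m12, --a--▸ m14, --b--▸ m12
  m10 = (b.0 + (0 + 0)) | ((0 + 0 + a.0) | (b.0 + a.0)) ⊢ --a--▸ m13, --a--▸ m14, --b--▸ m13, --b--▸ m15
  m11 = 0 | a.((0 + 0 + a.0) | (b.0 + a.0)) ⊢ --a--▸ m15
  m12 = a.(b.0 + (0 + 0)) | (0 | 0) ⊢ --a--▸ m16
  m13 = (b.0 + (0 + 0)) | ((0 + 0 + a.0) | 0) ⊢ --a--▸ m16, --b--▸ m17
  m14 = (b.0 + (0 + 0)) | (0 | (b.0 + a.0)) ⊢ --a--▸ m16, --b--▸ m16, --b--▸ m18
  m15 = 0 | ((0 + 0 + a.0) | (b.0 + a.0)) ⊢ --a--▸ m17, --a--▸ m18, --b--▸ m17
  m16 = (b.0 + (0 + 0)) | (0 | 0) ⊢ --b--▸ m19
  m17 = 0 | ((0 + 0 + a.0) | 0) ⊢ --a--▸ m19
  m18 = 0 | (0 | (b.0 + a.0)) ⊢ --a--▸ m19, --b--▸ m19
  m19 = 0 | (0 | 0) ⊢ deadlocked
Reachable graph of Q (20 states):
  n0 = b.a.(b.0 + (0 + 0)) | b.((0 + 0 + a.0) | (b.0 + a.0)) ⊢ --b--▸ n1, --b--▸ n2
  n1 = a.(b.0 + (0 + 0)) | b.((0 + 0 + a.0) | (b.0 + a.0)) ⊢ --a--▸ n3, --b--▸ n4
  n2 = b.a.(b.0 + (0 + 0)) | ((0 + 0 + a.0) | (b.0 + a.0)) ⊢ --a--▸ n5, --a--▸ n6, --b--▸ n4, --b--▸ n5
  n3 = (b.0 + (0 + 0)) | b.((0 + 0 + a.0) | (b.0 + a.0)) ⊢ --b--▸ n7, --b--▸ n8
  n4 = a.(b.0 + (0 + 0)) | ((0 + 0 + a.0) | (b.0 + a.0)) ⊢ --a--▸ n10, --a--▸ n7, --a--▸ n9, --b--▸ n9
  n5 = b.a.(b.0 + (0 + 0)) | ((0 + 0 + a.0) | 0) ⊢ --a--▸ n11, --b--▸ n9
  n6 = b.a.(b.0 + (0 + 0)) | (0 | (b.0 + a.0)) ⊢ --a--▸ n11, --b--▸ n10, --b--▸ n11
  n7 = (b.0 + (0 + 0)) | ((0 + 0 + a.0) | (b.0 + a.0)) ⊢ --a--▸ n12, --a--▸ n13, --b--▸ n12, --b--▸ n14
  n8 = 0 | b.((0 + 0 + a.0) | (b.0 + a.0)) ⊢ --b--▸ n14
  n9 = a.(b.0 + (0 + 0)) | ((0 + 0 + a.0) | 0) ⊢ --a--▸ n12, --a--▸ n15
  n10 = a.(b.0 + (0 + 0)) | (0 | (b.0 + a.0)) ⊢ --a--▸ n13, --a--▸ n15, --b--▸ n15
  n11 = b.a.(b.0 + (0 + 0)) | (0 | 0) ⊢ --b--▸ n15
  n12 = (b.0 + (0 + 0)) | ((0 + 0 + a.0) | 0) ⊢ --a--▸ n16, --b--▸ n17
  n13 = (b.0 + (0 + 0)) | (0 | (b.0 + a.0)) ⊢ --a--▸ n16, --b--▸ n16, --b--▸ n18
  n14 = 0 | ((0 + 0 + a.0) | (b.0 + a.0)) ⊢ --a--▸ n17, --a--▸ n18, --b--▸ n17
  n15 = a.(b.0 + (0 + 0)) | (0 | 0) ⊢ --a--▸ n16
  n16 = (b.0 + (0 + 0)) | (0 | 0) ⊢ --b--▸ n19
  n17 = 0 | ((0 + 0 + a.0) | 0) ⊢ --a--▸ n19
  n18 = 0 | (0 | (b.0 + a.0)) ⊢ --a--▸ n19, --b--▸ n19
  n19 = 0 | (0 | 0) ⊢ deadlocked
Executing a from P (initial set {m0}):
  step 1 (a): {m1}
  — P admits the full trace.
Executing a from Q (initial set {n0}):
  step 1 (a): ∅ (Q stuck)

NO — witness ⟨a⟩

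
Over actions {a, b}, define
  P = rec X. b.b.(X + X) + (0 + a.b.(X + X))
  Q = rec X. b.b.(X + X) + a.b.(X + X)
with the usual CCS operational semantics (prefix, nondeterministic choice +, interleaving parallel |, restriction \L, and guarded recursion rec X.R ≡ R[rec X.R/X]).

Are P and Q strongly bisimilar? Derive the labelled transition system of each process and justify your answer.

P's transition system — 3 states:
  u0 = rec X. b.b.(X + X) + (0 + a.b.(X + X)) ⊢ -a-> u1, -b-> u1
  u1 = b.((rec X. b.b.(X + X) + (0 + a.b.(X + X))) + (rec X. b.b.(X + X) + (0 + a.b.(X + X)))) ⊢ -b-> u2
  u2 = (rec X. b.b.(X + X) + (0 + a.b.(X + X))) + (rec X. b.b.(X + X) + (0 + a.b.(X + X))) ⊢ -a-> u1, -b-> u1
Q's transition system — 3 states:
  v0 = rec X. b.b.(X + X) + a.b.(X + X) ⊢ -a-> v1, -b-> v1
  v1 = b.((rec X. b.b.(X + X) + a.b.(X + X)) + (rec X. b.b.(X + X) + a.b.(X + X))) ⊢ -b-> v2
  v2 = (rec X. b.b.(X + X) + a.b.(X + X)) + (rec X. b.b.(X + X) + a.b.(X + X)) ⊢ -a-> v1, -b-> v1
Coarsest stable partition (strong bisimilarity classes):
  B0 = {u0, u2, v0, v2}
  B1 = {u1, v1}
u0 ∈ B0, v0 ∈ B0 → same block

YES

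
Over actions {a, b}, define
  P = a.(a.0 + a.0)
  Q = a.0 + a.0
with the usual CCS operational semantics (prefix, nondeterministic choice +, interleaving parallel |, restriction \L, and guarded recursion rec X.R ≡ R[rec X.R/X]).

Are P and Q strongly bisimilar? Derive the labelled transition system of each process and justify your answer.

NO

Reachable graph of P (3 states):
  m0 = a.(a.0 + a.0) ⊢ =a=> m1
  m1 = a.0 + a.0 ⊢ =a=> m2
  m2 = 0 ⊢ stopped
Reachable graph of Q (2 states):
  n0 = a.0 + a.0 ⊢ =a=> n1
  n1 = 0 ⊢ stopped
Bisimilarity quotient blocks:
  B0 = {m0}
  B1 = {m1, n0}
  B2 = {m2, n1}
m0 ∈ B0, n0 ∈ B1 → different blocks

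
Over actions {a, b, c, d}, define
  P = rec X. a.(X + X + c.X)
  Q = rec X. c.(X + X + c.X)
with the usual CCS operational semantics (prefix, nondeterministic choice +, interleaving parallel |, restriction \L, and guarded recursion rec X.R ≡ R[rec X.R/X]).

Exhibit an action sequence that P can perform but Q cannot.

Reachable graph of P (2 states):
  m0 = rec X. a.(X + X + c.X) → =a=> m1
  m1 = (rec X. a.(X + X + c.X)) + (rec X. a.(X + X + c.X)) + c.(rec X. a.(X + X + c.X)) → =a=> m1, =c=> m0
Reachable graph of Q (2 states):
  n0 = rec X. c.(X + X + c.X) → =c=> n1
  n1 = (rec X. c.(X + X + c.X)) + (rec X. c.(X + X + c.X)) + c.(rec X. c.(X + X + c.X)) → =c=> n0, =c=> n1
Executing a from P (initial set {m0}):
  step 1 (a): {m1}
  — P admits the full trace.
Executing a from Q (initial set {n0}):
  step 1 (a): no successor for Q

a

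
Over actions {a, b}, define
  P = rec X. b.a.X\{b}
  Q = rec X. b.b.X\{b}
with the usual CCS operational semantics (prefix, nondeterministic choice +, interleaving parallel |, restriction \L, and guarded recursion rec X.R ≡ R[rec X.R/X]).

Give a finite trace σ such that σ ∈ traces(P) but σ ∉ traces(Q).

P's transition system — 3 states:
  p0 = rec X. b.a.X\{b} has moves --b--▸ p1
  p1 = a.(rec X. b.a.X\{b})\{b} has moves --a--▸ p2
  p2 = (rec X. b.a.X\{b})\{b} has moves (no moves)
Q's transition system — 3 states:
  q0 = rec X. b.b.X\{b} has moves --b--▸ q1
  q1 = b.(rec X. b.b.X\{b})\{b} has moves --b--▸ q2
  q2 = (rec X. b.b.X\{b})\{b} has moves (no moves)
Executing ba from P (initial set {p0}):
  after b @ step 1: {p1}
  after a @ step 2: {p2}
  ✓ P
Executing ba from Q (initial set {q0}):
  after b @ step 1: {q1}
  after a @ step 2: no successor for Q

ba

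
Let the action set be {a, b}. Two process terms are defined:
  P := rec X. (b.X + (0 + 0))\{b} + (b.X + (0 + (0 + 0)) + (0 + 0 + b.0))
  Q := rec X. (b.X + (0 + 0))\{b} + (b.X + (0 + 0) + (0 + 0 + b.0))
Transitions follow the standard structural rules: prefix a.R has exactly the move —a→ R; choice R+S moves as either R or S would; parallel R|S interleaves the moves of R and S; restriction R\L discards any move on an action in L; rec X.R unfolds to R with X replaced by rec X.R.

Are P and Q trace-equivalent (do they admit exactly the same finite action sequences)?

P's transition system — 2 states:
  p0 = rec X. (b.X + (0 + 0))\{b} + (b.X + (0 + (0 + 0)) + (0 + 0 + b.0)) ⊢ -b-> p0, -b-> p1
  p1 = 0 ⊢ deadlocked
Q's transition system — 2 states:
  q0 = rec X. (b.X + (0 + 0))\{b} + (b.X + (0 + 0) + (0 + 0 + b.0)) ⊢ -b-> q0, -b-> q1
  q1 = 0 ⊢ deadlocked
Coarsest stable partition (strong bisimilarity classes):
  B0 = {p0, q0}
  B1 = {p1, q1}
p0 ∈ B0, q0 ∈ B0 → same block
Bisimilar ⇒ trace-equivalent.

traces(P) = traces(Q)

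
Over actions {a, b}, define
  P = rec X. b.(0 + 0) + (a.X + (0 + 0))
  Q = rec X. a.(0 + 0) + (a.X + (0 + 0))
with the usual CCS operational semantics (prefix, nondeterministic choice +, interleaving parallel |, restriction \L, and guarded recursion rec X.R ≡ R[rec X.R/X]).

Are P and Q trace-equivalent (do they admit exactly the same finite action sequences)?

LTS(P): 2 reachable states
  m0 = rec X. b.(0 + 0) + (a.X + (0 + 0)) :: =a=> m0, =b=> m1
  m1 = 0 + 0 :: (no moves)
LTS(Q): 2 reachable states
  n0 = rec X. a.(0 + 0) + (a.X + (0 + 0)) :: =a=> n0, =a=> n1
  n1 = 0 + 0 :: (no moves)
Trace ⟨b⟩ through P, begin at {m0}:
  after b @ step 1: {m1}
  P completes σ.
Trace ⟨b⟩ through Q, begin at {n0}:
  after b @ step 1: no successor for Q

NO — witness ⟨b⟩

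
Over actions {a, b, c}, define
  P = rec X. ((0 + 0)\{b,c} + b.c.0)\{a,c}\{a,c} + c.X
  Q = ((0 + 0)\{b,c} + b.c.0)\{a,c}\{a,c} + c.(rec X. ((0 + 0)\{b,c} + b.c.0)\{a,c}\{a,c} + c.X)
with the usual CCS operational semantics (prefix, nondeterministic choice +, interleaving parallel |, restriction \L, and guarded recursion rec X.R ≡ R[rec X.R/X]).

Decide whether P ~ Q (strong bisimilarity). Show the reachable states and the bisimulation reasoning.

Reachable graph of P (2 states):
  u0 = rec X. ((0 + 0)\{b,c} + b.c.0)\{a,c}\{a,c} + c.X ⊢ --b--▸ u1, --c--▸ u0
  u1 = (c.0)\{a,c}\{a,c} ⊢ deadlocked
Reachable graph of Q (3 states):
  v0 = ((0 + 0)\{b,c} + b.c.0)\{a,c}\{a,c} + c.(rec X. ((0 + 0)\{b,c} + b.c.0)\{a,c}\{a,c} + c.X) ⊢ --b--▸ v1, --c--▸ v2
  v1 = (c.0)\{a,c}\{a,c} ⊢ deadlocked
  v2 = rec X. ((0 + 0)\{b,c} + b.c.0)\{a,c}\{a,c} + c.X ⊢ --b--▸ v1, --c--▸ v2
Bisimilarity quotient blocks:
  B0 = {u0, v0, v2}
  B1 = {u1, v1}
u0 ∈ B0, v0 ∈ B0 → same block

bisimilar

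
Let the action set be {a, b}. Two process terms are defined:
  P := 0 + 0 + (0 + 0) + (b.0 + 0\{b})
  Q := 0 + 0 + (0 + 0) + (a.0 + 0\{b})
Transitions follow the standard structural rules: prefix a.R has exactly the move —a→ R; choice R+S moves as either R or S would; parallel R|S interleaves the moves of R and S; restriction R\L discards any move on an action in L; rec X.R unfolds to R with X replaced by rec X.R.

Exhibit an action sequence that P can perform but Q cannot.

P's transition system — 2 states:
  u0 = 0 + 0 + (0 + 0) + (b.0 + 0\{b}) → ··b··> u1
  u1 = 0 → deadlocked
Q's transition system — 2 states:
  v0 = 0 + 0 + (0 + 0) + (a.0 + 0\{b}) → ··a··> v1
  v1 = 0 → deadlocked
Trace ⟨b⟩ through P, begin at {u0}:
  step 1 (b): {u1}
  P completes σ.
Trace ⟨b⟩ through Q, begin at {v0}:
  step 1 (b): no successor for Q

b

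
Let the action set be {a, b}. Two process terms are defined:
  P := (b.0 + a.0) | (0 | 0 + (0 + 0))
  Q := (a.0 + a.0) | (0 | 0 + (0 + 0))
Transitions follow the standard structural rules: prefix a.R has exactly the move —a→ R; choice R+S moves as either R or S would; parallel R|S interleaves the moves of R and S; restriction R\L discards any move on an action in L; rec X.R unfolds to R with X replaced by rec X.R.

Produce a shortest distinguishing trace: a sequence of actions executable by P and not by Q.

b

LTS(P): 2 reachable states
  m0 = (b.0 + a.0) | (0 | 0 + (0 + 0)) has moves =a=> m1, =b=> m1
  m1 = 0 | (0 | 0 + (0 + 0)) has moves ·
LTS(Q): 2 reachable states
  n0 = (a.0 + a.0) | (0 | 0 + (0 + 0)) has moves =a=> n1
  n1 = 0 | (0 | 0 + (0 + 0)) has moves ·
Run σ = ⟨b⟩ on P: start {m0}
  [1] b ⇒ {m1}
  ✓ P
Run σ = ⟨b⟩ on Q: start {n0}
  [1] b ⇒ ∅  — Q cannot continue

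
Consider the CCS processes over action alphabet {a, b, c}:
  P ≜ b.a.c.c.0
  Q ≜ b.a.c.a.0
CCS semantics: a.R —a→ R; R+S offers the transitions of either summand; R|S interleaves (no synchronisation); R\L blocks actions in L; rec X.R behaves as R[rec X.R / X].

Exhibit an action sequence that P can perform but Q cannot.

bacc

LTS(P): 5 reachable states
  u0 = b.a.c.c.0 has moves --b--▸ u1
  u1 = a.c.c.0 has moves --a--▸ u2
  u2 = c.c.0 has moves --c--▸ u3
  u3 = c.0 has moves --c--▸ u4
  u4 = 0 has moves ∅
LTS(Q): 5 reachable states
  v0 = b.a.c.a.0 has moves --b--▸ v1
  v1 = a.c.a.0 has moves --a--▸ v2
  v2 = c.a.0 has moves --c--▸ v3
  v3 = a.0 has moves --a--▸ v4
  v4 = 0 has moves ∅
Run σ = ⟨bacc⟩ on P: start {u0}
  after b @ step 1: {u1}
  after a @ step 2: {u2}
  after c @ step 3: {u3}
  after c @ step 4: {u4}
  ✓ P
Run σ = ⟨bacc⟩ on Q: start {v0}
  after b @ step 1: {v1}
  after a @ step 2: {v2}
  after c @ step 3: {v3}
  after c @ step 4: ∅  — Q cannot continue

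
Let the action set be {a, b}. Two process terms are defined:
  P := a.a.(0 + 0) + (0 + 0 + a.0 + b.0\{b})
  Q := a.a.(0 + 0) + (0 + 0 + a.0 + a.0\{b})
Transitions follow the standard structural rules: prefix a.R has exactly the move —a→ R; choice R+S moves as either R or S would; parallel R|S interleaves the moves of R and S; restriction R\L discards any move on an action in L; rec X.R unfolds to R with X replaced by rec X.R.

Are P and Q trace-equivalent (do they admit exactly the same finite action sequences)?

NO — witness ⟨b⟩

P's transition system — 5 states:
  p0 = a.a.(0 + 0) + (0 + 0 + a.0 + b.0\{b}) ⊢ —a→ p1, —a→ p2, —b→ p3
  p1 = 0 ⊢ ∅
  p2 = a.(0 + 0) ⊢ —a→ p4
  p3 = 0\{b} ⊢ ∅
  p4 = 0 + 0 ⊢ ∅
Q's transition system — 5 states:
  q0 = a.a.(0 + 0) + (0 + 0 + a.0 + a.0\{b}) ⊢ —a→ q1, —a→ q2, —a→ q3
  q1 = 0 ⊢ ∅
  q2 = 0\{b} ⊢ ∅
  q3 = a.(0 + 0) ⊢ —a→ q4
  q4 = 0 + 0 ⊢ ∅
Executing b from P (initial set {p0}):
  after b @ step 1: {p3}
  — P admits the full trace.
Executing b from Q (initial set {q0}):
  after b @ step 1: ∅ (Q stuck)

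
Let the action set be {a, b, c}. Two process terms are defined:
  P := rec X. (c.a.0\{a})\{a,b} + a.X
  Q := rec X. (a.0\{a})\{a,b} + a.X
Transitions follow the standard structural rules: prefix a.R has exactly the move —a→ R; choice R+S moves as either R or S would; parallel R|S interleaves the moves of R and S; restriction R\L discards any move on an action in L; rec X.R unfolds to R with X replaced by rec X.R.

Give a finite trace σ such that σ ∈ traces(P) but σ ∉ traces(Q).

c

Reachable graph of P (2 states):
  m0 = rec X. (c.a.0\{a})\{a,b} + a.X ⊢ -a-> m0, -c-> m1
  m1 = (a.0\{a})\{a,b} ⊢ deadlocked
Reachable graph of Q (1 states):
  n0 = rec X. (a.0\{a})\{a,b} + a.X ⊢ -a-> n0
Executing c from P (initial set {m0}):
  [1] c ⇒ {m1}
  — P admits the full trace.
Executing c from Q (initial set {n0}):
  [1] c ⇒ no successor for Q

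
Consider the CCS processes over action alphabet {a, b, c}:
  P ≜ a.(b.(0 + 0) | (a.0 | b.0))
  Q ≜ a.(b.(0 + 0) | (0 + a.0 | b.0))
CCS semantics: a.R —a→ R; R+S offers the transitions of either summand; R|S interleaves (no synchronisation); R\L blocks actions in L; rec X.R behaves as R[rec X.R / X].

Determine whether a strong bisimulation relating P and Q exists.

Reachable graph of P (9 states):
  m0 = a.(b.(0 + 0) | (a.0 | b.0)) | ··a··> m1
  m1 = b.(0 + 0) | (a.0 | b.0) | ··a··> m2, ··b··> m3, ··b··> m4
  m2 = b.(0 + 0) | (0 | b.0) | ··b··> m5, ··b··> m6
  m3 = (0 + 0) | (a.0 | b.0) | ··a··> m5, ··b··> m7
  m4 = b.(0 + 0) | (a.0 | 0) | ··a··> m6, ··b··> m7
  m5 = (0 + 0) | (0 | b.0) | ··b··> m8
  m6 = b.(0 + 0) | (0 | 0) | ··b··> m8
  m7 = (0 + 0) | (a.0 | 0) | ··a··> m8
  m8 = (0 + 0) | (0 | 0) | stopped
Reachable graph of Q (9 states):
  n0 = a.(b.(0 + 0) | (0 + a.0 | b.0)) | ··a··> n1
  n1 = b.(0 + 0) | (0 + a.0 | b.0) | ··a··> n2, ··b··> n3, ··b··> n4
  n2 = b.(0 + 0) | (0 | b.0) | ··b··> n5, ··b··> n6
  n3 = (0 + 0) | (0 + a.0 | b.0) | ··a··> n5, ··b··> n7
  n4 = b.(0 + 0) | (a.0 | 0) | ··a··> n6, ··b··> n7
  n5 = (0 + 0) | (0 | b.0) | ··b··> n8
  n6 = b.(0 + 0) | (0 | 0) | ··b··> n8
  n7 = (0 + 0) | (a.0 | 0) | ··a··> n8
  n8 = (0 + 0) | (0 | 0) | stopped
Partition-refinement fixed point:
  B0 = {m0, n0}
  B1 = {m1, n1}
  B2 = {m3, m4, n3, n4}
  B3 = {m5, m6, n5, n6}
  B4 = {m8, n8}
  B5 = {m7, n7}
  B6 = {m2, n2}
m0 ∈ B0, n0 ∈ B0 → same block

YES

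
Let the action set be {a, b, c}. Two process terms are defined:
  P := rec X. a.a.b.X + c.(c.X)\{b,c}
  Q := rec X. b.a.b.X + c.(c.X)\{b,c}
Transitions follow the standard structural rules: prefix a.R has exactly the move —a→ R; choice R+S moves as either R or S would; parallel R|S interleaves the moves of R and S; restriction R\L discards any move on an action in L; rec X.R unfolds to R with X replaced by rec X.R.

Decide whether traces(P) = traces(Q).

P's transition system — 4 states:
  u0 = rec X. a.a.b.X + c.(c.X)\{b,c} :: --a--▸ u1, --c--▸ u2
  u1 = a.b.(rec X. a.a.b.X + c.(c.X)\{b,c}) :: --a--▸ u3
  u2 = (c.(rec X. a.a.b.X + c.(c.X)\{b,c}))\{b,c} :: stopped
  u3 = b.(rec X. a.a.b.X + c.(c.X)\{b,c}) :: --b--▸ u0
Q's transition system — 4 states:
  v0 = rec X. b.a.b.X + c.(c.X)\{b,c} :: --b--▸ v1, --c--▸ v2
  v1 = a.b.(rec X. b.a.b.X + c.(c.X)\{b,c}) :: --a--▸ v3
  v2 = (c.(rec X. b.a.b.X + c.(c.X)\{b,c}))\{b,c} :: stopped
  v3 = b.(rec X. b.a.b.X + c.(c.X)\{b,c}) :: --b--▸ v0
Executing a from P (initial set {u0}):
  step 1 (a): {u1}
  ✓ P
Executing a from Q (initial set {v0}):
  step 1 (a): ∅ (Q stuck)

NO — witness ⟨a⟩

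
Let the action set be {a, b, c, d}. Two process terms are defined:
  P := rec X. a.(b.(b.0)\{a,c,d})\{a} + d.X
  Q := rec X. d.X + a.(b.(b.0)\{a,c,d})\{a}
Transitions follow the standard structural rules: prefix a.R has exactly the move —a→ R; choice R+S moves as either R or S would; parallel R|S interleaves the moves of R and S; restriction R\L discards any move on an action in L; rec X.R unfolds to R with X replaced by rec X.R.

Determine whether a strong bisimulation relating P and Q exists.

Reachable graph of P (4 states):
  s0 = rec X. a.(b.(b.0)\{a,c,d})\{a} + d.X → --a--▸ s1, --d--▸ s0
  s1 = (b.(b.0)\{a,c,d})\{a} → --b--▸ s2
  s2 = (b.0)\{a,c,d}\{a} → --b--▸ s3
  s3 = 0\{a,c,d}\{a} → ∅
Reachable graph of Q (4 states):
  t0 = rec X. d.X + a.(b.(b.0)\{a,c,d})\{a} → --a--▸ t1, --d--▸ t0
  t1 = (b.(b.0)\{a,c,d})\{a} → --b--▸ t2
  t2 = (b.0)\{a,c,d}\{a} → --b--▸ t3
  t3 = 0\{a,c,d}\{a} → ∅
Coarsest stable partition (strong bisimilarity classes):
  B0 = {s0, t0}
  B1 = {s1, t1}
  B2 = {s2, t2}
  B3 = {s3, t3}
s0 ∈ B0, t0 ∈ B0 → same block

bisimilar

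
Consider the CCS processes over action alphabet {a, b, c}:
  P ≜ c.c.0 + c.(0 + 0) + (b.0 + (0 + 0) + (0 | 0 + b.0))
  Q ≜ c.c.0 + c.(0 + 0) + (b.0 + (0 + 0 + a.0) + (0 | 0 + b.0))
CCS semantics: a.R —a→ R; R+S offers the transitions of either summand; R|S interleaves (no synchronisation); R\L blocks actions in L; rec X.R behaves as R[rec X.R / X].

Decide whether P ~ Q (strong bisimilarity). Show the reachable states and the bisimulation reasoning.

P's transition system — 4 states:
  u0 = c.c.0 + c.(0 + 0) + (b.0 + (0 + 0) + (0 | 0 + b.0)) has moves --b--▸ u1, --c--▸ u2, --c--▸ u3
  u1 = 0 has moves deadlocked
  u2 = 0 + 0 has moves deadlocked
  u3 = c.0 has moves --c--▸ u1
Q's transition system — 4 states:
  v0 = c.c.0 + c.(0 + 0) + (b.0 + (0 + 0 + a.0) + (0 | 0 + b.0)) has moves --a--▸ v1, --b--▸ v1, --c--▸ v2, --c--▸ v3
  v1 = 0 has moves deadlocked
  v2 = 0 + 0 has moves deadlocked
  v3 = c.0 has moves --c--▸ v1
Partition-refinement fixed point:
  B0 = {u0}
  B1 = {u1, u2, v1, v2}
  B2 = {u3, v3}
  B3 = {v0}
u0 ∈ B0, v0 ∈ B3 → different blocks

NO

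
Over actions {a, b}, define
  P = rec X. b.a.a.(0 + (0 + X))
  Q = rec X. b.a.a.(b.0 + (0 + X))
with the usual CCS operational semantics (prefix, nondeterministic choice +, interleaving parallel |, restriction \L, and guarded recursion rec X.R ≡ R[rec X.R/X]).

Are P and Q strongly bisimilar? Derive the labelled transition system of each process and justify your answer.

LTS(P): 4 reachable states
  m0 = rec X. b.a.a.(0 + (0 + X)) | =b=> m1
  m1 = a.a.(0 + (0 + (rec X. b.a.a.(0 + (0 + X))))) | =a=> m2
  m2 = a.(0 + (0 + (rec X. b.a.a.(0 + (0 + X))))) | =a=> m3
  m3 = 0 + (0 + (rec X. b.a.a.(0 + (0 + X)))) | =b=> m1
LTS(Q): 5 reachable states
  n0 = rec X. b.a.a.(b.0 + (0 + X)) | =b=> n1
  n1 = a.a.(b.0 + (0 + (rec X. b.a.a.(b.0 + (0 + X))))) | =a=> n2
  n2 = a.(b.0 + (0 + (rec X. b.a.a.(b.0 + (0 + X))))) | =a=> n3
  n3 = b.0 + (0 + (rec X. b.a.a.(b.0 + (0 + X)))) | =b=> n1, =b=> n4
  n4 = 0 | (no moves)
Bisimilarity quotient blocks:
  B0 = {m0, m3}
  B1 = {m1}
  B2 = {m2}
  B3 = {n0}
  B4 = {n1}
  B5 = {n2}
  B6 = {n3}
  B7 = {n4}
m0 ∈ B0, n0 ∈ B3 → different blocks

not bisimilar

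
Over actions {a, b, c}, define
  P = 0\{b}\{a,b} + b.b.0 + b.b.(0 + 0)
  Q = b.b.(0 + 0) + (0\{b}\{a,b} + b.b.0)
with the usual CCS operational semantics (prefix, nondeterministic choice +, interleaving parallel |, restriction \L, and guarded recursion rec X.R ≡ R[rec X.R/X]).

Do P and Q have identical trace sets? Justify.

YES

LTS(P): 5 reachable states
  p0 = 0\{b}\{a,b} + b.b.0 + b.b.(0 + 0) | —b→ p1, —b→ p2
  p1 = b.(0 + 0) | —b→ p3
  p2 = b.0 | —b→ p4
  p3 = 0 + 0 | ∅
  p4 = 0 | ∅
LTS(Q): 5 reachable states
  q0 = b.b.(0 + 0) + (0\{b}\{a,b} + b.b.0) | —b→ q1, —b→ q2
  q1 = b.(0 + 0) | —b→ q3
  q2 = b.0 | —b→ q4
  q3 = 0 + 0 | ∅
  q4 = 0 | ∅
Bisimilarity quotient blocks:
  B0 = {p0, q0}
  B1 = {p1, p2, q1, q2}
  B2 = {p3, p4, q3, q4}
p0 ∈ B0, q0 ∈ B0 → same block
Bisimilar ⇒ trace-equivalent.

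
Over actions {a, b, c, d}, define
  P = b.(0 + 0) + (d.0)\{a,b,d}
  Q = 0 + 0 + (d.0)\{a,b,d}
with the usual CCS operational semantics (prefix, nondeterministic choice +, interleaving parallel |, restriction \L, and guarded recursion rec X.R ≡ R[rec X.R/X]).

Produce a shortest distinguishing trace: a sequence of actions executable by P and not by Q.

Reachable graph of P (2 states):
  s0 = b.(0 + 0) + (d.0)\{a,b,d} has moves —b→ s1
  s1 = 0 + 0 has moves stopped
Reachable graph of Q (1 states):
  t0 = 0 + 0 + (d.0)\{a,b,d} has moves stopped
Trace ⟨b⟩ through P, begin at {s0}:
  [1] b ⇒ {s1}
  P completes σ.
Trace ⟨b⟩ through Q, begin at {t0}:
  [1] b ⇒ no successor for Q

b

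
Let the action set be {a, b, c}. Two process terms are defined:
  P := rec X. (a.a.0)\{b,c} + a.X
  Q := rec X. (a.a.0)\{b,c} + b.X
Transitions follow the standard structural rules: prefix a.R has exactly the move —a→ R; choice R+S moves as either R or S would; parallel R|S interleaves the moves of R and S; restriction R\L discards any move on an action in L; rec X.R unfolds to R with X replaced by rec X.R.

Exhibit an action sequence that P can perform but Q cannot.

Reachable graph of P (3 states):
  s0 = rec X. (a.a.0)\{b,c} + a.X ⊢ =a=> s0, =a=> s1
  s1 = (a.0)\{b,c} ⊢ =a=> s2
  s2 = 0\{b,c} ⊢ (no moves)
Reachable graph of Q (3 states):
  t0 = rec X. (a.a.0)\{b,c} + b.X ⊢ =a=> t1, =b=> t0
  t1 = (a.0)\{b,c} ⊢ =a=> t2
  t2 = 0\{b,c} ⊢ (no moves)
Run σ = ⟨aaa⟩ on P: start {s0}
  after a @ step 1: {s0, s1}
  after a @ step 2: {s0, s1, s2}
  after a @ step 3: {s0, s1, s2}
  P completes σ.
Run σ = ⟨aaa⟩ on Q: start {t0}
  after a @ step 1: {t1}
  after a @ step 2: {t2}
  after a @ step 3: no successor for Q

aaa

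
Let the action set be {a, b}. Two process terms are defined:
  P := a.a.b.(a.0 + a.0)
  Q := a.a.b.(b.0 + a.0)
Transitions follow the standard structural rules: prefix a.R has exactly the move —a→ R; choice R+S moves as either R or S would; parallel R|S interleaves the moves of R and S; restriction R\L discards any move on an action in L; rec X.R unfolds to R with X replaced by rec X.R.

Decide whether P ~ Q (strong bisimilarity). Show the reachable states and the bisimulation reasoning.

LTS(P): 5 reachable states
  m0 = a.a.b.(a.0 + a.0) | --a--▸ m1
  m1 = a.b.(a.0 + a.0) | --a--▸ m2
  m2 = b.(a.0 + a.0) | --b--▸ m3
  m3 = a.0 + a.0 | --a--▸ m4
  m4 = 0 | deadlocked
LTS(Q): 5 reachable states
  n0 = a.a.b.(b.0 + a.0) | --a--▸ n1
  n1 = a.b.(b.0 + a.0) | --a--▸ n2
  n2 = b.(b.0 + a.0) | --b--▸ n3
  n3 = b.0 + a.0 | --a--▸ n4, --b--▸ n4
  n4 = 0 | deadlocked
Coarsest stable partition (strong bisimilarity classes):
  B0 = {m0}
  B1 = {m1}
  B2 = {m2}
  B3 = {m3}
  B4 = {m4, n4}
  B5 = {n0}
  B6 = {n1}
  B7 = {n2}
  B8 = {n3}
m0 ∈ B0, n0 ∈ B5 → different blocks

P ≁ Q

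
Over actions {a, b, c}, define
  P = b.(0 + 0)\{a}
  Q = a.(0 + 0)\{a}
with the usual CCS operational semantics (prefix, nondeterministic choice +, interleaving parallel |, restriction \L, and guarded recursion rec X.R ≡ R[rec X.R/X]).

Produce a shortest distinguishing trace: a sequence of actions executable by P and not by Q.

b

P's transition system — 2 states:
  m0 = b.(0 + 0)\{a} has moves --b--▸ m1
  m1 = (0 + 0)\{a} has moves ·
Q's transition system — 2 states:
  n0 = a.(0 + 0)\{a} has moves --a--▸ n1
  n1 = (0 + 0)\{a} has moves ·
Trace ⟨b⟩ through P, begin at {m0}:
  after b @ step 1: {m1}
  P completes σ.
Trace ⟨b⟩ through Q, begin at {n0}:
  after b @ step 1: ∅ (Q stuck)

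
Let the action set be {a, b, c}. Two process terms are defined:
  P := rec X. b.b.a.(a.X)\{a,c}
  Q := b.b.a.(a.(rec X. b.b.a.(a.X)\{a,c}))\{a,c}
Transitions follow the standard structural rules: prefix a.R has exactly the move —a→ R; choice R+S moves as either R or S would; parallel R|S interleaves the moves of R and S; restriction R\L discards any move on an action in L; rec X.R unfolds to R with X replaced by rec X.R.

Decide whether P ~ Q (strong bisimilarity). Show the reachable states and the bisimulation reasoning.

bisimilar

LTS(P): 4 reachable states
  m0 = rec X. b.b.a.(a.X)\{a,c} | ··b··> m1
  m1 = b.a.(a.(rec X. b.b.a.(a.X)\{a,c}))\{a,c} | ··b··> m2
  m2 = a.(a.(rec X. b.b.a.(a.X)\{a,c}))\{a,c} | ··a··> m3
  m3 = (a.(rec X. b.b.a.(a.X)\{a,c}))\{a,c} | ·
LTS(Q): 4 reachable states
  n0 = b.b.a.(a.(rec X. b.b.a.(a.X)\{a,c}))\{a,c} | ··b··> n1
  n1 = b.a.(a.(rec X. b.b.a.(a.X)\{a,c}))\{a,c} | ··b··> n2
  n2 = a.(a.(rec X. b.b.a.(a.X)\{a,c}))\{a,c} | ··a··> n3
  n3 = (a.(rec X. b.b.a.(a.X)\{a,c}))\{a,c} | ·
Partition-refinement fixed point:
  B0 = {m0, n0}
  B1 = {m1, n1}
  B2 = {m2, n2}
  B3 = {m3, n3}
m0 ∈ B0, n0 ∈ B0 → same block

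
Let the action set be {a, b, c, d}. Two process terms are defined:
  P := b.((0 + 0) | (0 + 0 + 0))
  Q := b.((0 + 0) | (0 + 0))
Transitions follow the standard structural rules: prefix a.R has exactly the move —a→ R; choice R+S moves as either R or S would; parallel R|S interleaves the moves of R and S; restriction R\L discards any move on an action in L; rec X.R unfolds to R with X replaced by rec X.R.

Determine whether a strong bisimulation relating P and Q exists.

P ~ Q

LTS(P): 2 reachable states
  u0 = b.((0 + 0) | (0 + 0 + 0)) → —b→ u1
  u1 = (0 + 0) | (0 + 0 + 0) → ·
LTS(Q): 2 reachable states
  v0 = b.((0 + 0) | (0 + 0)) → —b→ v1
  v1 = (0 + 0) | (0 + 0) → ·
Partition-refinement fixed point:
  B0 = {u0, v0}
  B1 = {u1, v1}
u0 ∈ B0, v0 ∈ B0 → same block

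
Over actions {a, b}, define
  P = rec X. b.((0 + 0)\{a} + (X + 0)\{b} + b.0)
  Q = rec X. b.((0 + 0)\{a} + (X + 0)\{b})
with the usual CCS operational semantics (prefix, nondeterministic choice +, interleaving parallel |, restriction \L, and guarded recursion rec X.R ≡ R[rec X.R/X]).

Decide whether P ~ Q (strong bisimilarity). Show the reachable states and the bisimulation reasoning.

not bisimilar

Reachable graph of P (3 states):
  u0 = rec X. b.((0 + 0)\{a} + (X + 0)\{b} + b.0) ⊢ --b--▸ u1
  u1 = (0 + 0)\{a} + ((rec X. b.((0 + 0)\{a} + (X + 0)\{b} + b.0)) + 0)\{b} + b.0 ⊢ --b--▸ u2
  u2 = 0 ⊢ ·
Reachable graph of Q (2 states):
  v0 = rec X. b.((0 + 0)\{a} + (X + 0)\{b}) ⊢ --b--▸ v1
  v1 = (0 + 0)\{a} + ((rec X. b.((0 + 0)\{a} + (X + 0)\{b})) + 0)\{b} ⊢ ·
Coarsest stable partition (strong bisimilarity classes):
  B0 = {u0}
  B1 = {u1, v0}
  B2 = {u2, v1}
u0 ∈ B0, v0 ∈ B1 → different blocks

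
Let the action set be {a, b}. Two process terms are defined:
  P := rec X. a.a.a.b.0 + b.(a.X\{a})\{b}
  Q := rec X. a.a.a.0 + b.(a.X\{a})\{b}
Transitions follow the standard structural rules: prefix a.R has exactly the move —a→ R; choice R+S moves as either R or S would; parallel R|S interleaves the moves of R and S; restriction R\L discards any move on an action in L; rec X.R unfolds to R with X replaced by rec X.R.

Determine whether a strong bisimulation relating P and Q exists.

Reachable graph of P (7 states):
  p0 = rec X. a.a.a.b.0 + b.(a.X\{a})\{b} has moves =a=> p1, =b=> p2
  p1 = a.a.b.0 has moves =a=> p3
  p2 = (a.(rec X. a.a.a.b.0 + b.(a.X\{a})\{b})\{a})\{b} has moves =a=> p4
  p3 = a.b.0 has moves =a=> p5
  p4 = (rec X. a.a.a.b.0 + b.(a.X\{a})\{b})\{a}\{b} has moves stopped
  p5 = b.0 has moves =b=> p6
  p6 = 0 has moves stopped
Reachable graph of Q (6 states):
  q0 = rec X. a.a.a.0 + b.(a.X\{a})\{b} has moves =a=> q1, =b=> q2
  q1 = a.a.0 has moves =a=> q3
  q2 = (a.(rec X. a.a.a.0 + b.(a.X\{a})\{b})\{a})\{b} has moves =a=> q4
  q3 = a.0 has moves =a=> q5
  q4 = (rec X. a.a.a.0 + b.(a.X\{a})\{b})\{a}\{b} has moves stopped
  q5 = 0 has moves stopped
Coarsest stable partition (strong bisimilarity classes):
  B0 = {p0}
  B1 = {p2, q2, q3}
  B2 = {p4, p6, q4, q5}
  B3 = {p1}
  B4 = {p3}
  B5 = {p5}
  B6 = {q0}
  B7 = {q1}
p0 ∈ B0, q0 ∈ B6 → different blocks

P ≁ Q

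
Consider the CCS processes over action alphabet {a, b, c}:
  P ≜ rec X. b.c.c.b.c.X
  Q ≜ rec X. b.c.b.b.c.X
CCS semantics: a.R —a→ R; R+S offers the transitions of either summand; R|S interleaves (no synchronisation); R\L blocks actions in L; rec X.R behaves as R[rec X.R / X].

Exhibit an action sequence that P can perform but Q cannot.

bcc

Reachable graph of P (5 states):
  m0 = rec X. b.c.c.b.c.X ⊢ -b-> m1
  m1 = c.c.b.c.(rec X. b.c.c.b.c.X) ⊢ -c-> m2
  m2 = c.b.c.(rec X. b.c.c.b.c.X) ⊢ -c-> m3
  m3 = b.c.(rec X. b.c.c.b.c.X) ⊢ -b-> m4
  m4 = c.(rec X. b.c.c.b.c.X) ⊢ -c-> m0
Reachable graph of Q (5 states):
  n0 = rec X. b.c.b.b.c.X ⊢ -b-> n1
  n1 = c.b.b.c.(rec X. b.c.b.b.c.X) ⊢ -c-> n2
  n2 = b.b.c.(rec X. b.c.b.b.c.X) ⊢ -b-> n3
  n3 = b.c.(rec X. b.c.b.b.c.X) ⊢ -b-> n4
  n4 = c.(rec X. b.c.b.b.c.X) ⊢ -c-> n0
Executing bcc from P (initial set {m0}):
  [1] b ⇒ {m1}
  [2] c ⇒ {m2}
  [3] c ⇒ {m3}
  P completes σ.
Executing bcc from Q (initial set {n0}):
  [1] b ⇒ {n1}
  [2] c ⇒ {n2}
  [3] c ⇒ ∅ (Q stuck)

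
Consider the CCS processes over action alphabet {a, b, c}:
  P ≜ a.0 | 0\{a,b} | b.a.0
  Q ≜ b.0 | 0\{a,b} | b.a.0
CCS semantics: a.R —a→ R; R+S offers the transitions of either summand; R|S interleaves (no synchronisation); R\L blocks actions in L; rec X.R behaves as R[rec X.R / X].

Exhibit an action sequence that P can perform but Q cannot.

a

Reachable graph of P (6 states):
  s0 = a.0 | 0\{a,b} | b.a.0 → ··a··> s1, ··b··> s2
  s1 = 0 | 0\{a,b} | b.a.0 → ··b··> s3
  s2 = a.0 | 0\{a,b} | a.0 → ··a··> s3, ··a··> s4
  s3 = 0 | 0\{a,b} | a.0 → ··a··> s5
  s4 = a.0 | 0\{a,b} | 0 → ··a··> s5
  s5 = 0 | 0\{a,b} | 0 → (no moves)
Reachable graph of Q (6 states):
  t0 = b.0 | 0\{a,b} | b.a.0 → ··b··> t1, ··b··> t2
  t1 = 0 | 0\{a,b} | b.a.0 → ··b··> t3
  t2 = b.0 | 0\{a,b} | a.0 → ··a··> t4, ··b··> t3
  t3 = 0 | 0\{a,b} | a.0 → ··a··> t5
  t4 = b.0 | 0\{a,b} | 0 → ··b··> t5
  t5 = 0 | 0\{a,b} | 0 → (no moves)
Run σ = ⟨a⟩ on P: start {s0}
  after a @ step 1: {s1}
  ✓ P
Run σ = ⟨a⟩ on Q: start {t0}
  after a @ step 1: no successor for Q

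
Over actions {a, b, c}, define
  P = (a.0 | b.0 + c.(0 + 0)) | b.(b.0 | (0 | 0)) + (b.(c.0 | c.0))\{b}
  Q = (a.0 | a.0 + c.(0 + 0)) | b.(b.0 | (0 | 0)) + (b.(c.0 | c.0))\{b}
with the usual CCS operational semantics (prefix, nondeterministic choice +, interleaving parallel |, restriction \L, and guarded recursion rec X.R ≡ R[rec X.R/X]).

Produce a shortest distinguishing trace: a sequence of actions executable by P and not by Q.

Reachable graph of P (15 states):
  s0 = (a.0 | b.0 + c.(0 + 0)) | b.(b.0 | (0 | 0)) + (b.(c.0 | c.0))\{b} → =a=> s1, =b=> s2, =b=> s3, =c=> s4
  s1 = 0 | b.0 | b.(b.0 | (0 | 0)) → =b=> s5, =b=> s6
  s2 = (a.0 | b.0 + c.(0 + 0)) | (b.0 | (0 | 0)) → =a=> s6, =b=> s7, =b=> s8, =c=> s9
  s3 = a.0 | 0 | b.(b.0 | (0 | 0)) → =a=> s5, =b=> s8
  s4 = (0 + 0) | b.(b.0 | (0 | 0)) → =b=> s9
  s5 = 0 | 0 | b.(b.0 | (0 | 0)) → =b=> s10
  s6 = 0 | b.0 | (b.0 | (0 | 0)) → =b=> s10, =b=> s11
  s7 = (a.0 | b.0 + c.(0 + 0)) | (0 | (0 | 0)) → =a=> s11, =b=> s12, =c=> s13
  s8 = a.0 | 0 | (b.0 | (0 | 0)) → =a=> s10, =b=> s12
  s9 = (0 + 0) | (b.0 | (0 | 0)) → =b=> s13
  s10 = 0 | 0 | (b.0 | (0 | 0)) → =b=> s14
  s11 = 0 | b.0 | (0 | (0 | 0)) → =b=> s14
  s12 = a.0 | 0 | (0 | (0 | 0)) → =a=> s14
  s13 = (0 + 0) | (0 | (0 | 0)) → (no moves)
  s14 = 0 | 0 | (0 | (0 | 0)) → (no moves)
Reachable graph of Q (15 states):
  t0 = (a.0 | a.0 + c.(0 + 0)) | b.(b.0 | (0 | 0)) + (b.(c.0 | c.0))\{b} → =a=> t1, =a=> t2, =b=> t3, =c=> t4
  t1 = 0 | a.0 | b.(b.0 | (0 | 0)) → =a=> t5, =b=> t6
  t2 = a.0 | 0 | b.(b.0 | (0 | 0)) → =a=> t5, =b=> t7
  t3 = (a.0 | a.0 + c.(0 + 0)) | (b.0 | (0 | 0)) → =a=> t6, =a=> t7, =b=> t8, =c=> t9
  t4 = (0 + 0) | b.(b.0 | (0 | 0)) → =b=> t9
  t5 = 0 | 0 | b.(b.0 | (0 | 0)) → =b=> t10
  t6 = 0 | a.0 | (b.0 | (0 | 0)) → =a=> t10, =b=> t11
  t7 = a.0 | 0 | (b.0 | (0 | 0)) → =a=> t10, =b=> t12
  t8 = (a.0 | a.0 + c.(0 + 0)) | (0 | (0 | 0)) → =a=> t11, =a=> t12, =c=> t13
  t9 = (0 + 0) | (b.0 | (0 | 0)) → =b=> t13
  t10 = 0 | 0 | (b.0 | (0 | 0)) → =b=> t14
  t11 = 0 | a.0 | (0 | (0 | 0)) → =a=> t14
  t12 = a.0 | 0 | (0 | (0 | 0)) → =a=> t14
  t13 = (0 + 0) | (0 | (0 | 0)) → (no moves)
  t14 = 0 | 0 | (0 | (0 | 0)) → (no moves)
Run σ = ⟨bbb⟩ on P: start {s0}
  after b @ step 1: {s2, s3}
  after b @ step 2: {s7, s8}
  after b @ step 3: {s12}
  — P admits the full trace.
Run σ = ⟨bbb⟩ on Q: start {t0}
  after b @ step 1: {t3}
  after b @ step 2: {t8}
  after b @ step 3: no successor for Q

bbb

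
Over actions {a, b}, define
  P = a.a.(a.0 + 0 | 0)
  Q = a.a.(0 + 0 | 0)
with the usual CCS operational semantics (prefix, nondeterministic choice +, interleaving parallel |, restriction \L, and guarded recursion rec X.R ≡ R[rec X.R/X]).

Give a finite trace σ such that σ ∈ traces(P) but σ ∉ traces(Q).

aaa

LTS(P): 4 reachable states
  p0 = a.a.(a.0 + 0 | 0) has moves =a=> p1
  p1 = a.(a.0 + 0 | 0) has moves =a=> p2
  p2 = a.0 + 0 | 0 has moves =a=> p3
  p3 = 0 has moves ∅
LTS(Q): 3 reachable states
  q0 = a.a.(0 + 0 | 0) has moves =a=> q1
  q1 = a.(0 + 0 | 0) has moves =a=> q2
  q2 = 0 + 0 | 0 has moves ∅
Executing aaa from P (initial set {p0}):
  [1] a ⇒ {p1}
  [2] a ⇒ {p2}
  [3] a ⇒ {p3}
  P completes σ.
Executing aaa from Q (initial set {q0}):
  [1] a ⇒ {q1}
  [2] a ⇒ {q2}
  [3] a ⇒ ∅  — Q cannot continue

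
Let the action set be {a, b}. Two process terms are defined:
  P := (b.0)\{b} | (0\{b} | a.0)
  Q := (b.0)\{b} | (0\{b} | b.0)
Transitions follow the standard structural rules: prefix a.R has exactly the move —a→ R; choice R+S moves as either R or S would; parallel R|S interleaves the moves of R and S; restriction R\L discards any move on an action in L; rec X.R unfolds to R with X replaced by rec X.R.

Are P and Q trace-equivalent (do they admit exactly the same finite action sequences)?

traces(P) ≠ traces(Q) — witness ⟨a⟩

LTS(P): 2 reachable states
  m0 = (b.0)\{b} | (0\{b} | a.0) | ··a··> m1
  m1 = (b.0)\{b} | (0\{b} | 0) | ∅
LTS(Q): 2 reachable states
  n0 = (b.0)\{b} | (0\{b} | b.0) | ··b··> n1
  n1 = (b.0)\{b} | (0\{b} | 0) | ∅
Run σ = ⟨a⟩ on P: start {m0}
  step 1 (a): {m1}
  P completes σ.
Run σ = ⟨a⟩ on Q: start {n0}
  step 1 (a): ∅ (Q stuck)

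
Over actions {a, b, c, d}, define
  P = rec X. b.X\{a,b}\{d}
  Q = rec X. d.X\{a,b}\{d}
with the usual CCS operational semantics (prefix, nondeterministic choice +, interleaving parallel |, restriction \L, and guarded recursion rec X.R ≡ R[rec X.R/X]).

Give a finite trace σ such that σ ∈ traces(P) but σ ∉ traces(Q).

b

P's transition system — 2 states:
  u0 = rec X. b.X\{a,b}\{d} → —b→ u1
  u1 = (rec X. b.X\{a,b}\{d})\{a,b}\{d} → stopped
Q's transition system — 2 states:
  v0 = rec X. d.X\{a,b}\{d} → —d→ v1
  v1 = (rec X. d.X\{a,b}\{d})\{a,b}\{d} → stopped
Trace ⟨b⟩ through P, begin at {u0}:
  [1] b ⇒ {u1}
  P completes σ.
Trace ⟨b⟩ through Q, begin at {v0}:
  [1] b ⇒ no successor for Q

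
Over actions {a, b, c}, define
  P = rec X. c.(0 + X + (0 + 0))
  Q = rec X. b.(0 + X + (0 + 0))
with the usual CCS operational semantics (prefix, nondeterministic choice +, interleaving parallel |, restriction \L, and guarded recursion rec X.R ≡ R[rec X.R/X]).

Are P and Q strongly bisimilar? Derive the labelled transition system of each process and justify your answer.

not bisimilar

LTS(P): 2 reachable states
  p0 = rec X. c.(0 + X + (0 + 0)) → —c→ p1
  p1 = 0 + (rec X. c.(0 + X + (0 + 0))) + (0 + 0) → —c→ p1
LTS(Q): 2 reachable states
  q0 = rec X. b.(0 + X + (0 + 0)) → —b→ q1
  q1 = 0 + (rec X. b.(0 + X + (0 + 0))) + (0 + 0) → —b→ q1
Bisimilarity quotient blocks:
  B0 = {p0, p1}
  B1 = {q0, q1}
p0 ∈ B0, q0 ∈ B1 → different blocks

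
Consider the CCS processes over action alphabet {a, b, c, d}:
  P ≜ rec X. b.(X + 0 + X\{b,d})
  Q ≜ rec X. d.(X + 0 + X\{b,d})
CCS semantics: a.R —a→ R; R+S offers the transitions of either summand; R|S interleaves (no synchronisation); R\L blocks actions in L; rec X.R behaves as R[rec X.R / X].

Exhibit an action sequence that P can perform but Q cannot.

Reachable graph of P (2 states):
  p0 = rec X. b.(X + 0 + X\{b,d}) ⊢ =b=> p1
  p1 = (rec X. b.(X + 0 + X\{b,d})) + 0 + (rec X. b.(X + 0 + X\{b,d}))\{b,d} ⊢ =b=> p1
Reachable graph of Q (2 states):
  q0 = rec X. d.(X + 0 + X\{b,d}) ⊢ =d=> q1
  q1 = (rec X. d.(X + 0 + X\{b,d})) + 0 + (rec X. d.(X + 0 + X\{b,d}))\{b,d} ⊢ =d=> q1
Run σ = ⟨b⟩ on P: start {p0}
  after b @ step 1: {p1}
  P completes σ.
Run σ = ⟨b⟩ on Q: start {q0}
  after b @ step 1: no successor for Q

b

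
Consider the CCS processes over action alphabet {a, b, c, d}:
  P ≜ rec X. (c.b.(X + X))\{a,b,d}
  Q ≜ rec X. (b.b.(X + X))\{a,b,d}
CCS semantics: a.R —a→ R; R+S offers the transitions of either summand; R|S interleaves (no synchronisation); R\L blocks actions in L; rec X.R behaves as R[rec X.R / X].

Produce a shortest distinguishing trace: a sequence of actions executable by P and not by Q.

P's transition system — 2 states:
  p0 = rec X. (c.b.(X + X))\{a,b,d} | -c-> p1
  p1 = (b.((rec X. (c.b.(X + X))\{a,b,d}) + (rec X. (c.b.(X + X))\{a,b,d})))\{a,b,d} | ∅
Q's transition system — 1 states:
  q0 = rec X. (b.b.(X + X))\{a,b,d} | ∅
Trace ⟨c⟩ through P, begin at {p0}:
  after c @ step 1: {p1}
  P completes σ.
Trace ⟨c⟩ through Q, begin at {q0}:
  after c @ step 1: no successor for Q

c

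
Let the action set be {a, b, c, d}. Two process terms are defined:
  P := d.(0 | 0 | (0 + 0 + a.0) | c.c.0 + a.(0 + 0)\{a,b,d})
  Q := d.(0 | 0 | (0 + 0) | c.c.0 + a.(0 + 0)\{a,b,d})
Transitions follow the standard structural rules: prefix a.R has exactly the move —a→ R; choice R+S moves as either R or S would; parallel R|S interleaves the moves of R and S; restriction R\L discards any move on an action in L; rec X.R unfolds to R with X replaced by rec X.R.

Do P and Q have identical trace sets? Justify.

trace-distinct — witness ⟨dac⟩

LTS(P): 8 reachable states
  p0 = d.(0 | 0 | (0 + 0 + a.0) | c.c.0 + a.(0 + 0)\{a,b,d}) :: -d-> p1
  p1 = 0 | 0 | (0 + 0 + a.0) | c.c.0 + a.(0 + 0)\{a,b,d} :: -a-> p2, -a-> p3, -c-> p4
  p2 = (0 + 0)\{a,b,d} :: (no moves)
  p3 = 0 | 0 | 0 | c.c.0 :: -c-> p5
  p4 = 0 | 0 | (0 + 0 + a.0) | c.0 :: -a-> p5, -c-> p6
  p5 = 0 | 0 | 0 | c.0 :: -c-> p7
  p6 = 0 | 0 | (0 + 0 + a.0) | 0 :: -a-> p7
  p7 = 0 | 0 | 0 | 0 :: (no moves)
LTS(Q): 5 reachable states
  q0 = d.(0 | 0 | (0 + 0) | c.c.0 + a.(0 + 0)\{a,b,d}) :: -d-> q1
  q1 = 0 | 0 | (0 + 0) | c.c.0 + a.(0 + 0)\{a,b,d} :: -a-> q2, -c-> q3
  q2 = (0 + 0)\{a,b,d} :: (no moves)
  q3 = 0 | 0 | (0 + 0) | c.0 :: -c-> q4
  q4 = 0 | 0 | (0 + 0) | 0 :: (no moves)
Executing dac from P (initial set {p0}):
  step 1 (d): {p1}
  step 2 (a): {p2, p3}
  step 3 (c): {p5}
  — P admits the full trace.
Executing dac from Q (initial set {q0}):
  step 1 (d): {q1}
  step 2 (a): {q2}
  step 3 (c): no successor for Q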